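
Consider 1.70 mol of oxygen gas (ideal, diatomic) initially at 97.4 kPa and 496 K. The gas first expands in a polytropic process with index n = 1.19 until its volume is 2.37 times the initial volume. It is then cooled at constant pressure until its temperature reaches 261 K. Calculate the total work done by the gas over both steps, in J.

V₁ = nRT₁/P₁ = 1.70×8.314×496/97.4 = 72.0 L.
Step 1 — Polytropic n=1.19: T₂ = T₁(V₁/V₂)^(n−1) = 496×(0.422)^0.19 = 421 K; P₂ = P₁(V₁/V₂)^n = 34.9 kPa.
W = (P₁V₁−P₂V₂)/(n−1) = (97.4×72.0−34.9×171)/0.19 = 5580 J.
ΔU = nCvΔT = 1.70×20.8×(421−496) = -2650 J.
Q = ΔU + W = 2930 J.
State after step 1: P = 34.9 kPa, V = 171 L, T = 421 K.
Step 2 — Isobaric: P stays 34.9 kPa; V/T = const ⇒ T₂ = 261 K, V₂ = 106 L.
W = PΔV = 34.9×(106−171) kPa·L = -2260 J.
ΔU = nCvΔT = 1.70×20.8×(261−421) = -5650 J.
Q = ΔU + W = nCpΔT = -7910 J.
Net over both steps: W = 3320 J, Q = -4990 J, ΔU = -8300 J.

3320 J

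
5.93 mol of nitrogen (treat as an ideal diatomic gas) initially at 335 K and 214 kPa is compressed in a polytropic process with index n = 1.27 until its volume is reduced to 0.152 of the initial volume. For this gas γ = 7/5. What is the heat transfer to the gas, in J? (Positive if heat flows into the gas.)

V₁ = nRT₁/P₁ = 5.93×8.314×335/214 = 77.2 L.
Polytropic n=1.27: T₂ = T₁(V₁/V₂)^(n−1) = 335×(6.58)^0.27 = 557 K; P₂ = P₁(V₁/V₂)^n = 2340 kPa.
W = (P₁V₁−P₂V₂)/(n−1) = (214×77.2−2340×11.7)/0.27 = -40600 J.
ΔU = nCvΔT = 5.93×20.8×(557−335) = 27400 J.
Q = ΔU + W = -13200 J.

-13200 J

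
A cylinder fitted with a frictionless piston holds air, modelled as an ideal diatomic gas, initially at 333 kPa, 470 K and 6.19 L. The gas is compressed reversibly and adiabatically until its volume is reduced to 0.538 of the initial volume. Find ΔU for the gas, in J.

n = P₁V₁/(RT₁) = 333×6.19/(8.314×470) = 0.528 mol.
Adiabatic: TV^(γ−1) = const ⇒ T₂ = 470×(1.86)^0.400 = 602 K; PV^γ = const ⇒ P₂ = 793 kPa.
For an ideal gas ΔU = nCvΔT with Cv = (5/2)R = 20.8 J/(mol·K).
ΔU = 0.528×20.8×(602−470) = 1450 J.

1450 J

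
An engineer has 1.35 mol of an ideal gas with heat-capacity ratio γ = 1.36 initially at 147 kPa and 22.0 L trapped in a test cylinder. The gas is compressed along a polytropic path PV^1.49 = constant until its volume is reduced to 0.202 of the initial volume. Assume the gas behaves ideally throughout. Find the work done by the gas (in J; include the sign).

-7850 J

T₁ = P₁V₁/(nR) = 147×22.0/(1.35×8.314) = 288 K.
Polytropic n=1.49: T₂ = T₁(V₁/V₂)^(n−1) = 288×(4.95)^0.49 = 631 K; P₂ = P₁(V₁/V₂)^n = 1590 kPa.
W = (P₁V₁−P₂V₂)/(n−1) = (147×22.0−1590×4.44)/0.49 = -7850 J.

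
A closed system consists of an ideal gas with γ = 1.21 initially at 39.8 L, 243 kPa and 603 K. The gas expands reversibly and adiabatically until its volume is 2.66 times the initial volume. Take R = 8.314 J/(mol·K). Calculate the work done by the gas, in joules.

8550 J

n = P₁V₁/(RT₁) = 243×39.8/(8.314×603) = 1.93 mol.
Adiabatic: TV^(γ−1) = const ⇒ T₂ = 603×(0.376)^0.210 = 491 K; PV^γ = const ⇒ P₂ = 74.4 kPa.
ΔU = nCvΔT = 1.93×39.6×(491−603) = -8550 J.
Q = 0 for an adiabatic process, so W = −ΔU = 8550 J.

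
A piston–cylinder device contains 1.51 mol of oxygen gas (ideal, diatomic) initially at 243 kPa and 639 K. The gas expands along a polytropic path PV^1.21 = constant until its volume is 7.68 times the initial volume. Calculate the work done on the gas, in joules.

-13300 J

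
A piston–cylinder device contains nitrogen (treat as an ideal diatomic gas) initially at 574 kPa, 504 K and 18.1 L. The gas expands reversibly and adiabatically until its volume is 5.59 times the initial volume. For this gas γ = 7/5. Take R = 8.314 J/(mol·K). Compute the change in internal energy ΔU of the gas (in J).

-12900 J

n = P₁V₁/(RT₁) = 574×18.1/(8.314×504) = 2.48 mol.
Adiabatic: TV^(γ−1) = const ⇒ T₂ = 504×(0.179)^0.400 = 253 K; PV^γ = const ⇒ P₂ = 51.6 kPa.
For an ideal gas ΔU = nCvΔT with Cv = (5/2)R = 20.8 J/(mol·K).
ΔU = 2.48×20.8×(253−504) = -12900 J.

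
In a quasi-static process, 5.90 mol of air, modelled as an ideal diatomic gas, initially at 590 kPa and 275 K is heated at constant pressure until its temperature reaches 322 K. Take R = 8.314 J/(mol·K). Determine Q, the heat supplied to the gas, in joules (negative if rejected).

V₁ = nRT₁/P₁ = 5.90×8.314×275/590 = 22.9 L.
Isobaric: P stays 590 kPa; V/T = const ⇒ T₂ = 322 K, V₂ = 26.8 L.
W = PΔV = 590×(26.8−22.9) kPa·L = 2310 J.
ΔU = nCvΔT = 5.90×20.8×(322−275) = 5760 J.
Q = ΔU + W = nCpΔT = 8070 J.

8070 J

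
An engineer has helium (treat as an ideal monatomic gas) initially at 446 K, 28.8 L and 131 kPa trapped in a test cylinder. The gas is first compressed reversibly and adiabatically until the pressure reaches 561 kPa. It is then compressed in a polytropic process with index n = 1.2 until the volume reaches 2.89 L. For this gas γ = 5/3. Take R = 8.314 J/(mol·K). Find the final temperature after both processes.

n = P₁V₁/(RT₁) = 131×28.8/(8.314×446) = 1.02 mol.
Step 1 — Adiabatic: T₂/T₁ = (P₂/P₁)^((γ−1)/γ) ⇒ T₂ = 446×(4.28)^0.400 = 798 K; V₂ = 12.0 L.
ΔU = nCvΔT = 1.02×12.5×(798−446) = 4470 J.
Q = 0 for an adiabatic process, so W = −ΔU = -4470 J.
State after step 1: P = 561 kPa, V = 12.0 L, T = 798 K.
Step 2 — Polytropic n=1.2: T₂ = T₁(V₁/V₂)^(n−1) = 798×(4.16)^0.20 = 1060 K; P₂ = P₁(V₁/V₂)^n = 3110 kPa.
W = (P₁V₁−P₂V₂)/(n−1) = (561×12.0−3110×2.89)/0.20 = -11100 J.
ΔU = nCvΔT = 1.02×12.5×(1060−798) = 3340 J.
Q = ΔU + W = -7800 J.
Net over both steps: W = -15600 J, Q = -7800 J, ΔU = 7810 J.

1060 K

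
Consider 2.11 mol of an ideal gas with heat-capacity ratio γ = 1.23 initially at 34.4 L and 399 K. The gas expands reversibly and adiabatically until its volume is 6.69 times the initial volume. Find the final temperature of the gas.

258 K

P₁ = nRT₁/V₁ = 2.11×8.314×399/34.4 = 203 kPa.
Adiabatic: TV^(γ−1) = const ⇒ T₂ = 399×(0.149)^0.230 = 258 K; PV^γ = const ⇒ P₂ = 19.6 kPa.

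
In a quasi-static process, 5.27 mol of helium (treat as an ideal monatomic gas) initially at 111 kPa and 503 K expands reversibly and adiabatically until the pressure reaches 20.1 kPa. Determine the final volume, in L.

554 L

V₁ = nRT₁/P₁ = 5.27×8.314×503/111 = 199 L.
Adiabatic: T₂/T₁ = (P₂/P₁)^((γ−1)/γ) ⇒ T₂ = 503×(0.181)^0.400 = 254 K; V₂ = 554 L.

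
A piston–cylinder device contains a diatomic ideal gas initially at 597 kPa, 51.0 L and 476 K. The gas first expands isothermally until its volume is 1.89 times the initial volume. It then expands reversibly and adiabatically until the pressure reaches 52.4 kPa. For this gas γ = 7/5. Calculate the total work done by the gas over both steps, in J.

n = P₁V₁/(RT₁) = 597×51.0/(8.314×476) = 7.69 mol.
Step 1 — Isothermal: T stays 476 K; PV = const ⇒ V₂ = 96.4 L, P₂ = 316 kPa.
ΔU = 0 (ideal gas, T constant).
W = nRT ln(V₂/V₁) = 7.69×8.314×476×ln(1.89) = 19400 J.
Q = ΔU + W = 19400 J.
State after step 1: P = 316 kPa, V = 96.4 L, T = 476 K.
Step 2 — Adiabatic: T₂/T₁ = (P₂/P₁)^((γ−1)/γ) ⇒ T₂ = 476×(0.166)^0.286 = 285 K; V₂ = 348 L.
ΔU = nCvΔT = 7.69×20.8×(285−476) = -30600 J.
Q = 0 for an adiabatic process, so W = −ΔU = 30600 J.
Net over both steps: W = 49900 J, Q = 19400 J, ΔU = -30600 J.

49900 J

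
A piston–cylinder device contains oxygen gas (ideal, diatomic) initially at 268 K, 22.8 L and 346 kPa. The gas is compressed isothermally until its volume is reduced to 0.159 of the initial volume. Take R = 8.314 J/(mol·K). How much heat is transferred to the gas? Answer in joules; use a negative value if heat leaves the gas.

-14500 J

n = P₁V₁/(RT₁) = 346×22.8/(8.314×268) = 3.54 mol.
Isothermal: T stays 268 K; PV = const ⇒ V₂ = 3.63 L, P₂ = 2180 kPa.
ΔU = 0 (ideal gas, T constant).
W = nRT ln(V₂/V₁) = 3.54×8.314×268×ln(0.159) = -14500 J.
Q = ΔU + W = -14500 J.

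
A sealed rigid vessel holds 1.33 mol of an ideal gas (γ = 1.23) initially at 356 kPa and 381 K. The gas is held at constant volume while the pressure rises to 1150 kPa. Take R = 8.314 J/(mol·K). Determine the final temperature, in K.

V₁ = nRT₁/P₁ = 1.33×8.314×381/356 = 11.8 L.
Isochoric: V stays 11.8 L; P/T = const ⇒ T₂ = 1230 K, P₂ = 1150 kPa.

1230 K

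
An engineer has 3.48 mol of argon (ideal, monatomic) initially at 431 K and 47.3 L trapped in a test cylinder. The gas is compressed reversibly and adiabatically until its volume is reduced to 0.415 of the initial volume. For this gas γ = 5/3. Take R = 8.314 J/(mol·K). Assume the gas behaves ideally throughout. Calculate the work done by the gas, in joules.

-14900 J

P₁ = nRT₁/V₁ = 3.48×8.314×431/47.3 = 264 kPa.
Adiabatic: TV^(γ−1) = const ⇒ T₂ = 431×(2.41)^0.667 = 775 K; PV^γ = const ⇒ P₂ = 1140 kPa.
ΔU = nCvΔT = 3.48×12.5×(775−431) = 14900 J.
Q = 0 for an adiabatic process, so W = −ΔU = -14900 J.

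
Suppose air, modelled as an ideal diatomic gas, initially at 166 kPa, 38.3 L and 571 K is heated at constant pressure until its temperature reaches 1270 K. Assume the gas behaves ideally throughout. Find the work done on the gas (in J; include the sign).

n = P₁V₁/(RT₁) = 166×38.3/(8.314×571) = 1.34 mol.
Isobaric: P stays 166 kPa; V/T = const ⇒ T₂ = 1270 K, V₂ = 85.2 L.
W = PΔV = 166×(85.2−38.3) kPa·L = 7780 J.
Work done on the gas = −W_by = -7780 J.

-7780 J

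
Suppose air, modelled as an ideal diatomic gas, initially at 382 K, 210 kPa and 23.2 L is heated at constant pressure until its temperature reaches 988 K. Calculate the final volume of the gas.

60.0 L

Isobaric: P stays 210 kPa; V/T = const ⇒ T₂ = 988 K, V₂ = 60.0 L.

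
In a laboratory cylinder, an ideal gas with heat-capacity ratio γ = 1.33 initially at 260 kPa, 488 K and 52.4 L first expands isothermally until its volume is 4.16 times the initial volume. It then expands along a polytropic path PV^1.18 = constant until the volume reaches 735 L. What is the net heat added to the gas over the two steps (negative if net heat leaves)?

26200 J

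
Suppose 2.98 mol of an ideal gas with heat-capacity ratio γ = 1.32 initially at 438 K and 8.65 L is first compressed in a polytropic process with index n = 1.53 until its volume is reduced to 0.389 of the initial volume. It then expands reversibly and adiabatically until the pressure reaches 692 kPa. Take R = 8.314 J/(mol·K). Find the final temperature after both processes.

P₁ = nRT₁/V₁ = 2.98×8.314×438/8.65 = 1250 kPa.
Step 1 — Polytropic n=1.53: T₂ = T₁(V₁/V₂)^(n−1) = 438×(2.57)^0.53 = 722 K; P₂ = P₁(V₁/V₂)^n = 5320 kPa.
W = (P₁V₁−P₂V₂)/(n−1) = (1250×8.65−5320×3.36)/0.53 = -13300 J.
ΔU = nCvΔT = 2.98×26.0×(722−438) = 22000 J.
Q = ΔU + W = 8730 J.
State after step 1: P = 5320 kPa, V = 3.36 L, T = 722 K.
Step 2 — Adiabatic: T₂/T₁ = (P₂/P₁)^((γ−1)/γ) ⇒ T₂ = 722×(0.130)^0.242 = 441 K; V₂ = 15.8 L.
ΔU = nCvΔT = 2.98×26.0×(441−722) = -21800 J.
Q = 0 for an adiabatic process, so W = −ΔU = 21800 J.
Net over both steps: W = 8520 J, Q = 8730 J, ΔU = 203 J.

441 K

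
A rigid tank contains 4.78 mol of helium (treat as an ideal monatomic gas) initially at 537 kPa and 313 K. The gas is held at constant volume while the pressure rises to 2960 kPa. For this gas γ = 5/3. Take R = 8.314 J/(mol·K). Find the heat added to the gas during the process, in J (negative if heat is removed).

V₁ = nRT₁/P₁ = 4.78×8.314×313/537 = 23.2 L.
Isochoric: V stays 23.2 L; P/T = const ⇒ T₂ = 1730 K, P₂ = 2960 kPa.
W = 0 (no volume change).
ΔU = nCvΔT = 4.78×12.5×(1730−313) = 84200 J.
Q = ΔU = 84200 J.

84200 J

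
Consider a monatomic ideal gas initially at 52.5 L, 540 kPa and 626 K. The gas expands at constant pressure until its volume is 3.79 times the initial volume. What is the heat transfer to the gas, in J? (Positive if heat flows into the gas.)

198000 J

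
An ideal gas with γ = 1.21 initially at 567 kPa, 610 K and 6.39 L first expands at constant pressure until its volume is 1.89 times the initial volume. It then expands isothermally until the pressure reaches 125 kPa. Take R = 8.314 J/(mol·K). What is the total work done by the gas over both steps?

13600 J

n = P₁V₁/(RT₁) = 567×6.39/(8.314×610) = 0.714 mol.
Step 1 — Isobaric: P stays 567 kPa; V/T = const ⇒ T₂ = 1150 K, V₂ = 12.1 L.
W = PΔV = 567×(12.1−6.39) kPa·L = 3220 J.
ΔU = nCvΔT = 0.714×39.6×(1150−610) = 15400 J.
Q = ΔU + W = nCpΔT = 18600 J.
State after step 1: P = 567 kPa, V = 12.1 L, T = 1150 K.
Step 2 — Isothermal: T stays 1150 K; PV = const ⇒ V₂ = 54.8 L, P₂ = 125 kPa.
ΔU = 0 (ideal gas, T constant).
W = nRT ln(V₂/V₁) = 0.714×8.314×1150×ln(4.54) = 10400 J.
Q = ΔU + W = 10400 J.
Net over both steps: W = 13600 J, Q = 28900 J, ΔU = 15400 J.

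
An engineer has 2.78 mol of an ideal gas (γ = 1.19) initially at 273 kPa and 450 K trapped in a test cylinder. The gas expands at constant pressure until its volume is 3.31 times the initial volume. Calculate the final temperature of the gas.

1490 K

V₁ = nRT₁/P₁ = 2.78×8.314×450/273 = 38.1 L.
Isobaric: P stays 273 kPa; V/T = const ⇒ T₂ = 1490 K, V₂ = 126 L.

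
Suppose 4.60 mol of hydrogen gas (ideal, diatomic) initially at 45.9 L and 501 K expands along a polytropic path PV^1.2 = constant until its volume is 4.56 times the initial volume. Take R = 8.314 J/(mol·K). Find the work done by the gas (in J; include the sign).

25100 J

P₁ = nRT₁/V₁ = 4.60×8.314×501/45.9 = 417 kPa.
Polytropic n=1.2: T₂ = T₁(V₁/V₂)^(n−1) = 501×(0.219)^0.20 = 370 K; P₂ = P₁(V₁/V₂)^n = 67.6 kPa.
W = (P₁V₁−P₂V₂)/(n−1) = (417×45.9−67.6×209)/0.20 = 25100 J.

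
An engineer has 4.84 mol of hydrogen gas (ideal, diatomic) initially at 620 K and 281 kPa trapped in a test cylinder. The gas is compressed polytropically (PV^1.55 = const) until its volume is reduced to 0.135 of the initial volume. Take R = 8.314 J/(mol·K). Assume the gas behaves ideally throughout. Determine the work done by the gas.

-91100 J

V₁ = nRT₁/P₁ = 4.84×8.314×620/281 = 88.8 L.
Polytropic n=1.55: T₂ = T₁(V₁/V₂)^(n−1) = 620×(7.41)^0.55 = 1870 K; P₂ = P₁(V₁/V₂)^n = 6260 kPa.
W = (P₁V₁−P₂V₂)/(n−1) = (281×88.8−6260×12.0)/0.55 = -91100 J.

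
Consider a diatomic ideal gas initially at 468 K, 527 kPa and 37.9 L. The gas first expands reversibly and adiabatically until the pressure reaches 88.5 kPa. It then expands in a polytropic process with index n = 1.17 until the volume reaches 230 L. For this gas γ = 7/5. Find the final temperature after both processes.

257 K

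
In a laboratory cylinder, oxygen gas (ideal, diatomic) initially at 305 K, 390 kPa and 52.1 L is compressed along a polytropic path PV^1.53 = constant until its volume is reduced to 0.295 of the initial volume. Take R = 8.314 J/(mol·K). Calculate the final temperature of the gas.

582 K

Polytropic n=1.53: T₂ = T₁(V₁/V₂)^(n−1) = 305×(3.39)^0.53 = 582 K; P₂ = P₁(V₁/V₂)^n = 2520 kPa.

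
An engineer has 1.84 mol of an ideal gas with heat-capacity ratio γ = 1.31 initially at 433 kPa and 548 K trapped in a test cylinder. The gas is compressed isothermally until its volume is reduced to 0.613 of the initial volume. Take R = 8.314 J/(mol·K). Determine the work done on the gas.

V₁ = nRT₁/P₁ = 1.84×8.314×548/433 = 19.4 L.
Isothermal: T stays 548 K; PV = const ⇒ V₂ = 11.9 L, P₂ = 706 kPa.
W = nRT ln(V₂/V₁) = 1.84×8.314×548×ln(0.613) = -4100 J.
Work done on the gas = −W_by = 4100 J.

4100 J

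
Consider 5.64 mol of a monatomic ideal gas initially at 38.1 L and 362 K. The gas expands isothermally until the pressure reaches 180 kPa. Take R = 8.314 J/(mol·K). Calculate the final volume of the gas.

P₁ = nRT₁/V₁ = 5.64×8.314×362/38.1 = 446 kPa.
Isothermal: T stays 362 K; PV = const ⇒ V₂ = 94.3 L, P₂ = 180 kPa.

94.3 L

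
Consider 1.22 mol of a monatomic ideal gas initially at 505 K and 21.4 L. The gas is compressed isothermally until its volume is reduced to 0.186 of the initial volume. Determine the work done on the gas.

P₁ = nRT₁/V₁ = 1.22×8.314×505/21.4 = 239 kPa.
Isothermal: T stays 505 K; PV = const ⇒ V₂ = 3.98 L, P₂ = 1290 kPa.
W = nRT ln(V₂/V₁) = 1.22×8.314×505×ln(0.186) = -8620 J.
Work done on the gas = −W_by = 8620 J.

8620 J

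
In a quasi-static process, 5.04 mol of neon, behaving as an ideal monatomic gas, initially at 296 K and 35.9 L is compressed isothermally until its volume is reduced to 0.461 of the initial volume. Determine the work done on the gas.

P₁ = nRT₁/V₁ = 5.04×8.314×296/35.9 = 345 kPa.
Isothermal: T stays 296 K; PV = const ⇒ V₂ = 16.5 L, P₂ = 749 kPa.
W = nRT ln(V₂/V₁) = 5.04×8.314×296×ln(0.461) = -9600 J.
Work done on the gas = −W_by = 9600 J.

9600 J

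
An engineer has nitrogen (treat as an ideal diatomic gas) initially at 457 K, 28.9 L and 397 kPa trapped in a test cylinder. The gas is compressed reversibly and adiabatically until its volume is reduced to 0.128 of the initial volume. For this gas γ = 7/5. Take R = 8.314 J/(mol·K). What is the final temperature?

1040 K

Adiabatic: TV^(γ−1) = const ⇒ T₂ = 457×(7.81)^0.400 = 1040 K; PV^γ = const ⇒ P₂ = 7060 kPa.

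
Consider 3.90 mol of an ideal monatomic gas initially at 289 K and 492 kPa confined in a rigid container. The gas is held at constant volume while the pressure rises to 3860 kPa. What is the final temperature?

2270 K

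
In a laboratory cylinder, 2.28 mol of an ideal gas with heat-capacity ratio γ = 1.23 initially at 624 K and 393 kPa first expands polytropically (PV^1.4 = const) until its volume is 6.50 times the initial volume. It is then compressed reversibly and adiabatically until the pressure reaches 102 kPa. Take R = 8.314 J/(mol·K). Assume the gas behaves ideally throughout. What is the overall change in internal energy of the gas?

-20600 J

V₁ = nRT₁/P₁ = 2.28×8.314×624/393 = 30.1 L.
Step 1 — Polytropic n=1.4: T₂ = T₁(V₁/V₂)^(n−1) = 624×(0.154)^0.40 = 295 K; P₂ = P₁(V₁/V₂)^n = 28.6 kPa.
W = (P₁V₁−P₂V₂)/(n−1) = (393×30.1−28.6×196)/0.40 = 15600 J.
ΔU = nCvΔT = 2.28×36.1×(295−624) = -27100 J.
Q = ΔU + W = -11500 J.
State after step 1: P = 28.6 kPa, V = 196 L, T = 295 K.
Step 2 — Adiabatic: T₂/T₁ = (P₂/P₁)^((γ−1)/γ) ⇒ T₂ = 295×(3.57)^0.187 = 374 K; V₂ = 69.6 L.
ΔU = nCvΔT = 2.28×36.1×(374−295) = 6530 J.
Q = 0 for an adiabatic process, so W = −ΔU = -6530 J.
Net over both steps: W = 9060 J, Q = -11500 J, ΔU = -20600 J.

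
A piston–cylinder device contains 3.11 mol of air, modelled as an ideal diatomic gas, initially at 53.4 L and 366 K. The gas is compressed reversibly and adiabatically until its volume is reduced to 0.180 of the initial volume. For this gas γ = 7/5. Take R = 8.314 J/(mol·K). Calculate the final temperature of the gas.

727 K

P₁ = nRT₁/V₁ = 3.11×8.314×366/53.4 = 177 kPa.
Adiabatic: TV^(γ−1) = const ⇒ T₂ = 366×(5.56)^0.400 = 727 K; PV^γ = const ⇒ P₂ = 1950 kPa.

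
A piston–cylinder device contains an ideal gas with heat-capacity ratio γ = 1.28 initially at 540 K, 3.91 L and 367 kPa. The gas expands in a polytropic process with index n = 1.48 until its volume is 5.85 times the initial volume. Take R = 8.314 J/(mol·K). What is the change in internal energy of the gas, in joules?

n = P₁V₁/(RT₁) = 367×3.91/(8.314×540) = 0.320 mol.
Polytropic n=1.48: T₂ = T₁(V₁/V₂)^(n−1) = 540×(0.171)^0.48 = 231 K; P₂ = P₁(V₁/V₂)^n = 26.9 kPa.
For an ideal gas ΔU = nCvΔT with Cv = R/(γ−1) = 29.7 J/(mol·K).
ΔU = 0.320×29.7×(231−540) = -2930 J.

-2930 J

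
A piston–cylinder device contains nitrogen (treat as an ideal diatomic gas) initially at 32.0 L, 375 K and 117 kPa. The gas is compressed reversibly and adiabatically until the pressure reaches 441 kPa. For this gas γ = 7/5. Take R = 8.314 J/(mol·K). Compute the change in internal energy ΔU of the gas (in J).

4310 J

n = P₁V₁/(RT₁) = 117×32.0/(8.314×375) = 1.20 mol.
Adiabatic: T₂/T₁ = (P₂/P₁)^((γ−1)/γ) ⇒ T₂ = 375×(3.77)^0.286 = 548 K; V₂ = 12.4 L.
For an ideal gas ΔU = nCvΔT with Cv = (5/2)R = 20.8 J/(mol·K).
ΔU = 1.20×20.8×(548−375) = 4310 J.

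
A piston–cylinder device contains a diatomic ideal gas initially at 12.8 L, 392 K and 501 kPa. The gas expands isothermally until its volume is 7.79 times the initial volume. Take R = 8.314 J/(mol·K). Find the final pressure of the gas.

64.3 kPa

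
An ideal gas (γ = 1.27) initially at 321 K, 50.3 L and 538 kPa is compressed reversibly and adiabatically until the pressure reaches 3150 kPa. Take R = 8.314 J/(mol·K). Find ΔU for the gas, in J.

n = P₁V₁/(RT₁) = 538×50.3/(8.314×321) = 10.1 mol.
Adiabatic: T₂/T₁ = (P₂/P₁)^((γ−1)/γ) ⇒ T₂ = 321×(5.86)^0.213 = 467 K; V₂ = 12.5 L.
For an ideal gas ΔU = nCvΔT with Cv = R/(γ−1) = 30.8 J/(mol·K).
ΔU = 10.1×30.8×(467−321) = 45700 J.

45700 J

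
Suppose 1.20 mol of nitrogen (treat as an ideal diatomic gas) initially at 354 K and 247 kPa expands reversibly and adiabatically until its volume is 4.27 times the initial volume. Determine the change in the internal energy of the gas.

-3890 J

V₁ = nRT₁/P₁ = 1.20×8.314×354/247 = 14.3 L.
Adiabatic: TV^(γ−1) = const ⇒ T₂ = 354×(0.234)^0.400 = 198 K; PV^γ = const ⇒ P₂ = 32.4 kPa.
For an ideal gas ΔU = nCvΔT with Cv = (5/2)R = 20.8 J/(mol·K).
ΔU = 1.20×20.8×(198−354) = -3890 J.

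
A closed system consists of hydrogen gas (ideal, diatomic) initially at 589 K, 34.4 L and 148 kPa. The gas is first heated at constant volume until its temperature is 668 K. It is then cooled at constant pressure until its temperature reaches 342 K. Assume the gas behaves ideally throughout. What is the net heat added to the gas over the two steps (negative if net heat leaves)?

n = P₁V₁/(RT₁) = 148×34.4/(8.314×589) = 1.04 mol.
Step 1 — Isochoric: V stays 34.4 L; P/T = const ⇒ T₂ = 668 K, P₂ = 168 kPa.
W = 0 (no volume change).
ΔU = nCvΔT = 1.04×20.8×(668−589) = 1710 J.
Q = ΔU = 1710 J.
State after step 1: P = 168 kPa, V = 34.4 L, T = 668 K.
Step 2 — Isobaric: P stays 168 kPa; V/T = const ⇒ T₂ = 342 K, V₂ = 17.6 L.
W = PΔV = 168×(17.6−34.4) kPa·L = -2820 J.
ΔU = nCvΔT = 1.04×20.8×(342−668) = -7040 J.
Q = ΔU + W = nCpΔT = -9860 J.
Net over both steps: W = -2820 J, Q = -8160 J, ΔU = -5340 J.

-8160 J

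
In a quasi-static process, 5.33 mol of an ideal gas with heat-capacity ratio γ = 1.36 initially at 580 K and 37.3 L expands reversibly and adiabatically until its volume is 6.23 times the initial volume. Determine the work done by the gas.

34400 J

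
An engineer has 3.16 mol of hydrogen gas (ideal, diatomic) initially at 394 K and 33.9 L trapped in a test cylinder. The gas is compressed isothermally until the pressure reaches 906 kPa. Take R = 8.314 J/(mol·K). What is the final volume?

11.4 L

P₁ = nRT₁/V₁ = 3.16×8.314×394/33.9 = 305 kPa.
Isothermal: T stays 394 K; PV = const ⇒ V₂ = 11.4 L, P₂ = 906 kPa.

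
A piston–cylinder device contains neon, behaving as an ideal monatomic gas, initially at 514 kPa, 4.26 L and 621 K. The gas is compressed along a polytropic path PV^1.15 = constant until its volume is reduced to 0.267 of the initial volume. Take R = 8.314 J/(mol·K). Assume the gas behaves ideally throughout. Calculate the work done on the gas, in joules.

n = P₁V₁/(RT₁) = 514×4.26/(8.314×621) = 0.424 mol.
Polytropic n=1.15: T₂ = T₁(V₁/V₂)^(n−1) = 621×(3.75)^0.15 = 757 K; P₂ = P₁(V₁/V₂)^n = 2350 kPa.
W = (P₁V₁−P₂V₂)/(n−1) = (514×4.26−2350×1.14)/0.15 = -3200 J.
Work done on the gas = −W_by = 3200 J.

3200 J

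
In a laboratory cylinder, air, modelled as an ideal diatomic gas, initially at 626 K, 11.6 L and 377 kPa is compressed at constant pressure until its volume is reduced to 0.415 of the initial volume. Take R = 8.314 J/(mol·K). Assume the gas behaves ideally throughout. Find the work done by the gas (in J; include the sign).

n = P₁V₁/(RT₁) = 377×11.6/(8.314×626) = 0.840 mol.
Isobaric: P stays 377 kPa; V/T = const ⇒ T₂ = 260 K, V₂ = 4.81 L.
W = PΔV = 377×(4.81−11.6) kPa·L = -2560 J.

-2560 J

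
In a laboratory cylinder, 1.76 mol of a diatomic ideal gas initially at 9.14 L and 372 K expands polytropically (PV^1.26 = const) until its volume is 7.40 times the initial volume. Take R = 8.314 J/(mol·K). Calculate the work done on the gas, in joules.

-8490 J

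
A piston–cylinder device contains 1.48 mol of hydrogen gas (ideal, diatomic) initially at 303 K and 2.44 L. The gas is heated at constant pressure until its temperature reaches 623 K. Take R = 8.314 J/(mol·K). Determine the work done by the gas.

3940 J

P₁ = nRT₁/V₁ = 1.48×8.314×303/2.44 = 1530 kPa.
Isobaric: P stays 1530 kPa; V/T = const ⇒ T₂ = 623 K, V₂ = 5.02 L.
W = PΔV = 1530×(5.02−2.44) kPa·L = 3940 J.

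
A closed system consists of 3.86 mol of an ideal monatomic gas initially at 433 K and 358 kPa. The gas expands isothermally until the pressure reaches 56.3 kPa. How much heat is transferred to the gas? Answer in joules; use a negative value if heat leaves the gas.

V₁ = nRT₁/P₁ = 3.86×8.314×433/358 = 38.8 L.
Isothermal: T stays 433 K; PV = const ⇒ V₂ = 247 L, P₂ = 56.3 kPa.
ΔU = 0 (ideal gas, T constant).
W = nRT ln(V₂/V₁) = 3.86×8.314×433×ln(6.36) = 25700 J.
Q = ΔU + W = 25700 J.

25700 J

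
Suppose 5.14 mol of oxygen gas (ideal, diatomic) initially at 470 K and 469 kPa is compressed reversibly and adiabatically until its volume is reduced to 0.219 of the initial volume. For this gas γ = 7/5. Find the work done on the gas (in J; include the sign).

42000 J

V₁ = nRT₁/P₁ = 5.14×8.314×470/469 = 42.8 L.
Adiabatic: TV^(γ−1) = const ⇒ T₂ = 470×(4.57)^0.400 = 863 K; PV^γ = const ⇒ P₂ = 3930 kPa.
ΔU = nCvΔT = 5.14×20.8×(863−470) = 42000 J.
Q = 0 for an adiabatic process, so W = −ΔU = -42000 J.
Work done on the gas = −W_by = 42000 J.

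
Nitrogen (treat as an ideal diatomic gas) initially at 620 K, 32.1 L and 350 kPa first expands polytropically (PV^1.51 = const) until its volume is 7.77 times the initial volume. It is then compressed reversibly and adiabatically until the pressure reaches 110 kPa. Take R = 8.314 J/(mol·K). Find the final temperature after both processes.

n = P₁V₁/(RT₁) = 350×32.1/(8.314×620) = 2.18 mol.
Step 1 — Polytropic n=1.51: T₂ = T₁(V₁/V₂)^(n−1) = 620×(0.129)^0.51 = 218 K; P₂ = P₁(V₁/V₂)^n = 15.8 kPa.
W = (P₁V₁−P₂V₂)/(n−1) = (350×32.1−15.8×249)/0.51 = 14300 J.
ΔU = nCvΔT = 2.18×20.8×(218−620) = -18200 J.
Q = ΔU + W = -3930 J.
State after step 1: P = 15.8 kPa, V = 249 L, T = 218 K.
Step 2 — Adiabatic: T₂/T₁ = (P₂/P₁)^((γ−1)/γ) ⇒ T₂ = 218×(6.95)^0.286 = 379 K; V₂ = 62.5 L.
ΔU = nCvΔT = 2.18×20.8×(379−218) = 7300 J.
Q = 0 for an adiabatic process, so W = −ΔU = -7300 J.
Net over both steps: W = 6980 J, Q = -3930 J, ΔU = -10900 J.

379 K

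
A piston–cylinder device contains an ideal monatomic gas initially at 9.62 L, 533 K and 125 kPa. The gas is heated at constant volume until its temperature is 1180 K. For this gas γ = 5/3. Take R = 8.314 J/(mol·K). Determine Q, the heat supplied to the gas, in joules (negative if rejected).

2190 J

n = P₁V₁/(RT₁) = 125×9.62/(8.314×533) = 0.271 mol.
Isochoric: V stays 9.62 L; P/T = const ⇒ T₂ = 1180 K, P₂ = 277 kPa.
W = 0 (no volume change).
ΔU = nCvΔT = 0.271×12.5×(1180−533) = 2190 J.
Q = ΔU = 2190 J.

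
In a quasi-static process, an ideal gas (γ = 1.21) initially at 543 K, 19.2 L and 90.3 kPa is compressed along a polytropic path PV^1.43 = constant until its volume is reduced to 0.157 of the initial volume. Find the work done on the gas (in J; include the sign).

n = P₁V₁/(RT₁) = 90.3×19.2/(8.314×543) = 0.384 mol.
Polytropic n=1.43: T₂ = T₁(V₁/V₂)^(n−1) = 543×(6.37)^0.43 = 1200 K; P₂ = P₁(V₁/V₂)^n = 1280 kPa.
W = (P₁V₁−P₂V₂)/(n−1) = (90.3×19.2−1280×3.01)/0.43 = -4910 J.
Work done on the gas = −W_by = 4910 J.

4910 J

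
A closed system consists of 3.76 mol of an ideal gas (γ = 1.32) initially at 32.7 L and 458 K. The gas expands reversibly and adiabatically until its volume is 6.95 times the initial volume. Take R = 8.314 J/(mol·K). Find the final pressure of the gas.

P₁ = nRT₁/V₁ = 3.76×8.314×458/32.7 = 438 kPa.
Adiabatic: TV^(γ−1) = const ⇒ T₂ = 458×(0.144)^0.320 = 246 K; PV^γ = const ⇒ P₂ = 33.9 kPa.

33.9 kPa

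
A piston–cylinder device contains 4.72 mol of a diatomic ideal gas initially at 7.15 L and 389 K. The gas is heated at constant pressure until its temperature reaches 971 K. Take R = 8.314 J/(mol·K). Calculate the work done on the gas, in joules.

-22800 J

P₁ = nRT₁/V₁ = 4.72×8.314×389/7.15 = 2130 kPa.
Isobaric: P stays 2130 kPa; V/T = const ⇒ T₂ = 971 K, V₂ = 17.8 L.
W = PΔV = 2130×(17.8−7.15) kPa·L = 22800 J.
Work done on the gas = −W_by = -22800 J.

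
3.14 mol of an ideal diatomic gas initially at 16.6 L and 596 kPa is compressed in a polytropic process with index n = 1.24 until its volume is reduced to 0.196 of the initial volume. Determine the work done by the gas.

T₁ = P₁V₁/(nR) = 596×16.6/(3.14×8.314) = 379 K.
Polytropic n=1.24: T₂ = T₁(V₁/V₂)^(n−1) = 379×(5.10)^0.24 = 560 K; P₂ = P₁(V₁/V₂)^n = 4500 kPa.
W = (P₁V₁−P₂V₂)/(n−1) = (596×16.6−4500×3.25)/0.24 = -19700 J.

-19700 J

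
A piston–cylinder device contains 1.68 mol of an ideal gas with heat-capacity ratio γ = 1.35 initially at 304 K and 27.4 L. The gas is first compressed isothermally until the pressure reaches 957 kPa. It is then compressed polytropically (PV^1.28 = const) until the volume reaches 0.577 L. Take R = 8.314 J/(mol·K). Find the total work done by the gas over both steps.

-19400 J

P₁ = nRT₁/V₁ = 1.68×8.314×304/27.4 = 155 kPa.
Step 1 — Isothermal: T stays 304 K; PV = const ⇒ V₂ = 4.44 L, P₂ = 957 kPa.
ΔU = 0 (ideal gas, T constant).
W = nRT ln(V₂/V₁) = 1.68×8.314×304×ln(0.162) = -7730 J.
Q = ΔU + W = -7730 J.
State after step 1: P = 957 kPa, V = 4.44 L, T = 304 K.
Step 2 — Polytropic n=1.28: T₂ = T₁(V₁/V₂)^(n−1) = 304×(7.69)^0.28 = 538 K; P₂ = P₁(V₁/V₂)^n = 13000 kPa.
W = (P₁V₁−P₂V₂)/(n−1) = (957×4.44−13000×0.577)/0.28 = -11700 J.
ΔU = nCvΔT = 1.68×23.8×(538−304) = 9350 J.
Q = ΔU + W = -2340 J.
Net over both steps: W = -19400 J, Q = -10100 J, ΔU = 9350 J.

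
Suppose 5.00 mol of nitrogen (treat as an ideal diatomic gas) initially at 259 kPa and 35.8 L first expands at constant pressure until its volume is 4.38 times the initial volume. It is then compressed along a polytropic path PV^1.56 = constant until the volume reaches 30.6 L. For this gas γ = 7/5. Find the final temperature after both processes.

2440 K

T₁ = P₁V₁/(nR) = 259×35.8/(5.00×8.314) = 223 K.
Step 1 — Isobaric: P stays 259 kPa; V/T = const ⇒ T₂ = 977 K, V₂ = 157 L.
W = PΔV = 259×(157−35.8) kPa·L = 31300 J.
ΔU = nCvΔT = 5.00×20.8×(977−223) = 78400 J.
Q = ΔU + W = nCpΔT = 110000 J.
State after step 1: P = 259 kPa, V = 157 L, T = 977 K.
Step 2 — Polytropic n=1.56: T₂ = T₁(V₁/V₂)^(n−1) = 977×(5.12)^0.56 = 2440 K; P₂ = P₁(V₁/V₂)^n = 3310 kPa.
W = (P₁V₁−P₂V₂)/(n−1) = (259×157−3310×30.6)/0.56 = -109000 J.
ΔU = nCvΔT = 5.00×20.8×(2440−977) = 152000 J.
Q = ΔU + W = 43400 J.
Net over both steps: W = -77200 J, Q = 153000 J, ΔU = 230000 J.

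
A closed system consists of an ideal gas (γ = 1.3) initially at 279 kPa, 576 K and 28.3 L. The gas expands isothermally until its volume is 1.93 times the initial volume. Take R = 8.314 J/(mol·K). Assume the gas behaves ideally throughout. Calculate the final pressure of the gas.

Isothermal: T stays 576 K; PV = const ⇒ V₂ = 54.6 L, P₂ = 145 kPa.

145 kPa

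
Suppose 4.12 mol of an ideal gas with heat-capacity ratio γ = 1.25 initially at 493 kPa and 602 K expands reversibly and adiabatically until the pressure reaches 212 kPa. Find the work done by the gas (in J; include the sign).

12800 J

V₁ = nRT₁/P₁ = 4.12×8.314×602/493 = 41.8 L.
Adiabatic: T₂/T₁ = (P₂/P₁)^((γ−1)/γ) ⇒ T₂ = 602×(0.430)^0.200 = 509 K; V₂ = 82.2 L.
ΔU = nCvΔT = 4.12×33.3×(509−602) = -12800 J.
Q = 0 for an adiabatic process, so W = −ΔU = 12800 J.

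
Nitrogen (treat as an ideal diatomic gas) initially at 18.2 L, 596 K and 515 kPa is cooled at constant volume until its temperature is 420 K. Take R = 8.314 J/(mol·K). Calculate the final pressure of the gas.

Isochoric: V stays 18.2 L; P/T = const ⇒ T₂ = 420 K, P₂ = 363 kPa.

363 kPa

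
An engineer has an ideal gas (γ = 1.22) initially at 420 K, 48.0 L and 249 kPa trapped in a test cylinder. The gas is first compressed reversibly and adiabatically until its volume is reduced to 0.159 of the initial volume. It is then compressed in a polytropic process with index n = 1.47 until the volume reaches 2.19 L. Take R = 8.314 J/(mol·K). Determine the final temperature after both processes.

n = P₁V₁/(RT₁) = 249×48.0/(8.314×420) = 3.42 mol.
Step 1 — Adiabatic: TV^(γ−1) = const ⇒ T₂ = 420×(6.29)^0.220 = 629 K; PV^γ = const ⇒ P₂ = 2350 kPa.
ΔU = nCvΔT = 3.42×37.8×(629−420) = 27100 J.
Q = 0 for an adiabatic process, so W = −ΔU = -27100 J.
State after step 1: P = 2350 kPa, V = 7.63 L, T = 629 K.
Step 2 — Polytropic n=1.47: T₂ = T₁(V₁/V₂)^(n−1) = 629×(3.48)^0.47 = 1130 K; P₂ = P₁(V₁/V₂)^n = 14700 kPa.
W = (P₁V₁−P₂V₂)/(n−1) = (2350×7.63−14700×2.19)/0.47 = -30400 J.
ΔU = nCvΔT = 3.42×37.8×(1130−629) = 65000 J.
Q = ΔU + W = 34600 J.
Net over both steps: W = -57500 J, Q = 34600 J, ΔU = 92100 J.

1130 K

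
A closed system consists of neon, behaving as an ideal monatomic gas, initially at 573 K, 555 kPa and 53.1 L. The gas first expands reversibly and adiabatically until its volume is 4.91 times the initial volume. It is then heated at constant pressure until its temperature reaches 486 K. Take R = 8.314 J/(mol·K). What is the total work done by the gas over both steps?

43700 J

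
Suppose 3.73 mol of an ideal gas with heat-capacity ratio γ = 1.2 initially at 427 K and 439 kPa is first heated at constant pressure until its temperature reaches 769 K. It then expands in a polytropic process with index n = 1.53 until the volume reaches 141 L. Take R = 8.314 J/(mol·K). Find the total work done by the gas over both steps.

28500 J

V₁ = nRT₁/P₁ = 3.73×8.314×427/439 = 30.2 L.
Step 1 — Isobaric: P stays 439 kPa; V/T = const ⇒ T₂ = 769 K, V₂ = 54.3 L.
W = PΔV = 439×(54.3−30.2) kPa·L = 10600 J.
ΔU = nCvΔT = 3.73×41.6×(769−427) = 53000 J.
Q = ΔU + W = nCpΔT = 63600 J.
State after step 1: P = 439 kPa, V = 54.3 L, T = 769 K.
Step 2 — Polytropic n=1.53: T₂ = T₁(V₁/V₂)^(n−1) = 769×(0.385)^0.53 = 464 K; P₂ = P₁(V₁/V₂)^n = 102 kPa.
W = (P₁V₁−P₂V₂)/(n−1) = (439×54.3−102×141)/0.53 = 17900 J.
ΔU = nCvΔT = 3.73×41.6×(464−769) = -47300 J.
Q = ΔU + W = -29500 J.
Net over both steps: W = 28500 J, Q = 34200 J, ΔU = 5710 J.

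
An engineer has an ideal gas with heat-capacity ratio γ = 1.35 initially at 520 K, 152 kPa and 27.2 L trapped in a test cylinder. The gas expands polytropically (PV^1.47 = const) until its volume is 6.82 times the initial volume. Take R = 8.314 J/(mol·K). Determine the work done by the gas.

n = P₁V₁/(RT₁) = 152×27.2/(8.314×520) = 0.956 mol.
Polytropic n=1.47: T₂ = T₁(V₁/V₂)^(n−1) = 520×(0.147)^0.47 = 211 K; P₂ = P₁(V₁/V₂)^n = 9.04 kPa.
W = (P₁V₁−P₂V₂)/(n−1) = (152×27.2−9.04×186)/0.47 = 5230 J.

5230 J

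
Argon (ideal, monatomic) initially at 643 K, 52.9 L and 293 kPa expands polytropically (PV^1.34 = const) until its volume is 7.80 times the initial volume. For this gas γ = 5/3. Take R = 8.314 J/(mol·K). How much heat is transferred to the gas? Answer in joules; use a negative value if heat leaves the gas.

11200 J

n = P₁V₁/(RT₁) = 293×52.9/(8.314×643) = 2.90 mol.
Polytropic n=1.34: T₂ = T₁(V₁/V₂)^(n−1) = 643×(0.128)^0.34 = 320 K; P₂ = P₁(V₁/V₂)^n = 18.7 kPa.
W = (P₁V₁−P₂V₂)/(n−1) = (293×52.9−18.7×413)/0.34 = 22900 J.
ΔU = nCvΔT = 2.90×12.5×(320−643) = -11700 J.
Q = ΔU + W = 11200 J.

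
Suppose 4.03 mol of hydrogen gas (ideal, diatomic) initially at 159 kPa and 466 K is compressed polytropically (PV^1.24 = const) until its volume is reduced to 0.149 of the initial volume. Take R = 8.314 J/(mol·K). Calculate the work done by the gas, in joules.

V₁ = nRT₁/P₁ = 4.03×8.314×466/159 = 98.2 L.
Polytropic n=1.24: T₂ = T₁(V₁/V₂)^(n−1) = 466×(6.71)^0.24 = 736 K; P₂ = P₁(V₁/V₂)^n = 1690 kPa.
W = (P₁V₁−P₂V₂)/(n−1) = (159×98.2−1690×14.6)/0.24 = -37700 J.

-37700 J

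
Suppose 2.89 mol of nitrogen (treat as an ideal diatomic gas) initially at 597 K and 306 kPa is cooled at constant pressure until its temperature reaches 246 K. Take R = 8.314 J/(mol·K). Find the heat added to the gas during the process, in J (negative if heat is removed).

V₁ = nRT₁/P₁ = 2.89×8.314×597/306 = 46.9 L.
Isobaric: P stays 306 kPa; V/T = const ⇒ T₂ = 246 K, V₂ = 19.3 L.
W = PΔV = 306×(19.3−46.9) kPa·L = -8430 J.
ΔU = nCvΔT = 2.89×20.8×(246−597) = -21100 J.
Q = ΔU + W = nCpΔT = -29500 J.

-29500 J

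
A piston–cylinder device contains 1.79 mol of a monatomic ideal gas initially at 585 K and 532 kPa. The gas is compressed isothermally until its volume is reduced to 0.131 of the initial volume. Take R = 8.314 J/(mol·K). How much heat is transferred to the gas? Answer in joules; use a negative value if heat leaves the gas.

V₁ = nRT₁/P₁ = 1.79×8.314×585/532 = 16.4 L.
Isothermal: T stays 585 K; PV = const ⇒ V₂ = 2.14 L, P₂ = 4060 kPa.
ΔU = 0 (ideal gas, T constant).
W = nRT ln(V₂/V₁) = 1.79×8.314×585×ln(0.131) = -17700 J.
Q = ΔU + W = -17700 J.

-17700 J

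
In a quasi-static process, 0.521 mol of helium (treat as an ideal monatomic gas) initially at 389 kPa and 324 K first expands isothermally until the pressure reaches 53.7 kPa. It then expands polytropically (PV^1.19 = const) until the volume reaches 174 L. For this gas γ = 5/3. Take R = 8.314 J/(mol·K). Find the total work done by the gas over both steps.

5010 J

V₁ = nRT₁/P₁ = 0.521×8.314×324/389 = 3.61 L.
Step 1 — Isothermal: T stays 324 K; PV = const ⇒ V₂ = 26.1 L, P₂ = 53.7 kPa.
ΔU = 0 (ideal gas, T constant).
W = nRT ln(V₂/V₁) = 0.521×8.314×324×ln(7.24) = 2780 J.
Q = ΔU + W = 2780 J.
State after step 1: P = 53.7 kPa, V = 26.1 L, T = 324 K.
Step 2 — Polytropic n=1.19: T₂ = T₁(V₁/V₂)^(n−1) = 324×(0.150)^0.19 = 226 K; P₂ = P₁(V₁/V₂)^n = 5.63 kPa.
W = (P₁V₁−P₂V₂)/(n−1) = (53.7×26.1−5.63×174)/0.19 = 2230 J.
ΔU = nCvΔT = 0.521×12.5×(226−324) = -637 J.
Q = ΔU + W = 1600 J.
Net over both steps: W = 5010 J, Q = 4380 J, ΔU = -637 J.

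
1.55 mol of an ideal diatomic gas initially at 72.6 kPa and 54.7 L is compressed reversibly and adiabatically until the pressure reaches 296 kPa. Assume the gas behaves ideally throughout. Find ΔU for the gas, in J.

4910 J

T₁ = P₁V₁/(nR) = 72.6×54.7/(1.55×8.314) = 308 K.
Adiabatic: T₂/T₁ = (P₂/P₁)^((γ−1)/γ) ⇒ T₂ = 308×(4.08)^0.286 = 460 K; V₂ = 20.0 L.
For an ideal gas ΔU = nCvΔT with Cv = (5/2)R = 20.8 J/(mol·K).
ΔU = 1.55×20.8×(460−308) = 4910 J.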